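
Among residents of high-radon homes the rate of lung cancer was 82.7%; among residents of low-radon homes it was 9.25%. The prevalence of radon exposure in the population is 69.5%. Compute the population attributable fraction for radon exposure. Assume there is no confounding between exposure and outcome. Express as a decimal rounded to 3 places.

PAF ≈ 0.847

p₁ = 0.827, p₀ = 0.0925.
Overall risk P(Y=1) = π·p₁ + (1−π)·p₀ = 0.695×0.827 + 0.305×0.0925 = 0.60298.
Under exogeneity, PAF = [P(Y=1) − p₀] / P(Y=1).
PAF = (0.60298 − 0.0925) / 0.60298 ≈ 0.8466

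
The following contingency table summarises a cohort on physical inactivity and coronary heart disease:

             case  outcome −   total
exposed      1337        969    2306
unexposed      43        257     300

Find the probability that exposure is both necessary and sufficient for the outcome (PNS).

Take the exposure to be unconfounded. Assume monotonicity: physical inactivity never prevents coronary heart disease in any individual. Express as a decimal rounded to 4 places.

p₁ = P(outcome | exposed) = 1337/2306 = 0.57979
p₀ = P(outcome | unexposed) = 43/300 = 0.14333
Under exogeneity and monotonicity, PNS = p₁ − p₀.
PNS = 0.57979 − 0.14333 = 0.43646

PNS ≈ 0.4365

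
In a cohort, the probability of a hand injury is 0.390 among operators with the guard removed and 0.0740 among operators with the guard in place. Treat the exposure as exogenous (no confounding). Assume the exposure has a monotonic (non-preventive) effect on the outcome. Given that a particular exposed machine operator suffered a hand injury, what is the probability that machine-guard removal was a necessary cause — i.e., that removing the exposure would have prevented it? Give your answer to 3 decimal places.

PN ≈ 0.810

Let p₁ = 0.39, p₀ = 0.074.
Under exogeneity and monotonicity, PN = (p₁ − p₀) / p₁.
PN = (0.39 − 0.074) / 0.39 = 0.316 / 0.39 ≈ 0.8103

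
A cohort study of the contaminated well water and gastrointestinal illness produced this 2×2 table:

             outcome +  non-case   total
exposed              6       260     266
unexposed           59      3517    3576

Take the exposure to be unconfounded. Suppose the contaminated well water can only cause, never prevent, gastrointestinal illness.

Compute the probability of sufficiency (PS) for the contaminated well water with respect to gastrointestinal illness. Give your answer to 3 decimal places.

p₁ = P(outcome | exposed) = 6/266 = 0.022556
p₀ = P(outcome | unexposed) = 59/3576 = 0.016499
Under exogeneity and monotonicity, PS = (p₁ − p₀) / (1 − p₀).
PS = (0.022556 − 0.016499) / (1 − 0.016499) = 0.0060575 / 0.9835 ≈ 0.0062

PS ≈ 0.006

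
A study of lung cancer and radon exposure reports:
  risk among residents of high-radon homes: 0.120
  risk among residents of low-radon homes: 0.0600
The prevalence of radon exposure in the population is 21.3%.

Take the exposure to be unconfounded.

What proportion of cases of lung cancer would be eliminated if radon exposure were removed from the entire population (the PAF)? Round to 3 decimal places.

PAF ≈ 0.176

Let p₁ = 0.12, p₀ = 0.06.
Overall risk P(Y=1) = π·p₁ + (1−π)·p₀ = 0.213×0.12 + 0.787×0.06 = 0.07278.
Under exogeneity, PAF = [P(Y=1) − p₀] / P(Y=1).
PAF = (0.07278 − 0.06) / 0.07278 ≈ 0.1756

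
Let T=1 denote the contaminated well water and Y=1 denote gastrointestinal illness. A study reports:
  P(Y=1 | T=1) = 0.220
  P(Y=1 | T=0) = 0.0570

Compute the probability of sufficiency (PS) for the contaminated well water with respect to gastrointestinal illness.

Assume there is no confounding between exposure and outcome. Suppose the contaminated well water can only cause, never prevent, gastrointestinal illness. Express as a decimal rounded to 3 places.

PS ≈ 0.173

Let p₁ = 0.22, p₀ = 0.057.
Under exogeneity and monotonicity, PS = (p₁ − p₀) / (1 − p₀).
PS = (0.22 − 0.057) / (1 − 0.057) = 0.163 / 0.943 ≈ 0.1729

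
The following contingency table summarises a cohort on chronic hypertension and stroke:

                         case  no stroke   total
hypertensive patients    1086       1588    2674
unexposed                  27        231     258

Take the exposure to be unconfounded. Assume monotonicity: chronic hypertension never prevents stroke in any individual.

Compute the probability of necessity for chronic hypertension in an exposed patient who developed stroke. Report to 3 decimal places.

PN ≈ 0.742

p₁ = P(outcome | exposed) = 1086/2674 = 0.40613
p₀ = P(outcome | unexposed) = 27/258 = 0.10465
Under exogeneity and monotonicity, PN = (p₁ − p₀)/p₁.
PN = (0.40613 − 0.10465) / 0.40613 ≈ 0.7423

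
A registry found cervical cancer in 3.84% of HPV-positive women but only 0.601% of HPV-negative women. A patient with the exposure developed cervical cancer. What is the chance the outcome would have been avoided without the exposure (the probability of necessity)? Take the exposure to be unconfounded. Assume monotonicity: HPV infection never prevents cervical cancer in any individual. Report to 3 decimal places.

p₁ = 0.0384, p₀ = 0.00601.
Under exogeneity and monotonicity, PN = (p₁ − p₀) / p₁.
PN = (0.0384 − 0.00601) / 0.0384 = 0.03239 / 0.0384 ≈ 0.8435

PN ≈ 0.843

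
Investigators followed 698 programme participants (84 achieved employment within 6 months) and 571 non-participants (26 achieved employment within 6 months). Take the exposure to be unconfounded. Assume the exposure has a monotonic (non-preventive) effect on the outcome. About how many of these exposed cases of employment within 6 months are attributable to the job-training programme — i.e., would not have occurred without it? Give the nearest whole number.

about 52 cases

p₁ = P(outcome | exposed) = 84/698 = 0.12034
p₀ = P(outcome | unexposed) = 26/571 = 0.045534
PN = (p₁ − p₀)/p₁ = (0.12034 − 0.045534) / 0.12034 ≈ 0.62163.
Attributable cases ≈ PN × (exposed cases) = 0.62163 × 84 ≈ 52.22.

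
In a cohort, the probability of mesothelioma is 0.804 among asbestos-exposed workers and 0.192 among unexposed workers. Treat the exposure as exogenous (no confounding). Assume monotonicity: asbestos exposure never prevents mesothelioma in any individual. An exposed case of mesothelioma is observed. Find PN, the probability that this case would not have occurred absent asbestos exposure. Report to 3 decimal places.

PN ≈ 0.761

Let p₁ = 0.804, p₀ = 0.192.
Under exogeneity and monotonicity, PN = (p₁ − p₀) / p₁.
PN = (0.804 − 0.192) / 0.804 = 0.612 / 0.804 ≈ 0.7612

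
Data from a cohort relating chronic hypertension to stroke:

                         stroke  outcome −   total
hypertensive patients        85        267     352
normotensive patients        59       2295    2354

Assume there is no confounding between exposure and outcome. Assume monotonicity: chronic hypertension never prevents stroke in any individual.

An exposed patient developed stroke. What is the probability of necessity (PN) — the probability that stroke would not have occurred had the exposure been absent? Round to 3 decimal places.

PN ≈ 0.896

p₁ = P(outcome | exposed) = 85/352 = 0.24148
p₀ = P(outcome | unexposed) = 59/2354 = 0.025064
Under exogeneity and monotonicity, PN = (p₁ − p₀)/p₁.
PN = (0.24148 − 0.025064) / 0.24148 ≈ 0.8962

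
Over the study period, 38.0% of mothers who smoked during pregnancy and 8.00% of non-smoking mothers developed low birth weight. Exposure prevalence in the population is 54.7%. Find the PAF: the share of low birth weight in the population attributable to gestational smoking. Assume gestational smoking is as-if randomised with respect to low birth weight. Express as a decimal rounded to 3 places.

PAF ≈ 0.672

p₁ = 0.38, p₀ = 0.08.
Overall risk P(Y=1) = π·p₁ + (1−π)·p₀ = 0.547×0.38 + 0.453×0.08 = 0.2441.
Under exogeneity, PAF = [P(Y=1) − p₀] / P(Y=1).
PAF = (0.2441 − 0.08) / 0.2441 ≈ 0.6723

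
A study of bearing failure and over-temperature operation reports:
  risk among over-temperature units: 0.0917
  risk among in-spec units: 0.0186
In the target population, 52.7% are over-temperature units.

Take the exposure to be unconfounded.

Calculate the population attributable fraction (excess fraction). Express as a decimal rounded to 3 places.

Let p₁ = 0.0917, p₀ = 0.0186.
Overall risk P(Y=1) = π·p₁ + (1−π)·p₀ = 0.527×0.0917 + 0.473×0.0186 = 0.057124.
Under exogeneity, PAF = [P(Y=1) − p₀] / P(Y=1).
PAF = (0.057124 − 0.0186) / 0.057124 ≈ 0.6744

PAF ≈ 0.674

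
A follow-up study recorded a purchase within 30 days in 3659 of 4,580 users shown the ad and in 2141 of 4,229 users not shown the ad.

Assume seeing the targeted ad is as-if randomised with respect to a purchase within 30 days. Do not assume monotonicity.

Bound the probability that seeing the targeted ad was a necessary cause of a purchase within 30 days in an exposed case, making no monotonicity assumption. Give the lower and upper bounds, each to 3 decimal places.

0.366 ≤ PN ≤ 0.618

p₁ = P(outcome | exposed) = 3659/4580 = 0.79891
p₀ = P(outcome | unexposed) = 2141/4229 = 0.50627
Under exogeneity alone the bounds on PN are max{0,(p₁−p₀)/p₁} ≤ PN ≤ min{1,(1−p₀)/p₁}.
  lower = (p₁ − p₀)/p₁ = 0.29264 / 0.79891 ≈ 0.3663
  upper = min{1, (1 − p₀)/p₁} = 0.49373 / 0.79891 ≈ 0.6180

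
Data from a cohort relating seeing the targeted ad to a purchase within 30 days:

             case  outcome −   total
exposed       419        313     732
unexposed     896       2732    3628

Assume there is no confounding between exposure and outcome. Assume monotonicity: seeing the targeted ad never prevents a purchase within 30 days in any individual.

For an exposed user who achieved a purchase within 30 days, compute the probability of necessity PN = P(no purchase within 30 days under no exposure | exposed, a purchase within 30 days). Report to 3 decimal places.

p₁ = P(outcome | exposed) = 419/732 = 0.5724
p₀ = P(outcome | unexposed) = 896/3628 = 0.24697
Under exogeneity and monotonicity, PN = (p₁ − p₀) / p₁.
PN = (0.5724 − 0.24697) / 0.5724 = 0.32544 / 0.5724 ≈ 0.5685

PN ≈ 0.569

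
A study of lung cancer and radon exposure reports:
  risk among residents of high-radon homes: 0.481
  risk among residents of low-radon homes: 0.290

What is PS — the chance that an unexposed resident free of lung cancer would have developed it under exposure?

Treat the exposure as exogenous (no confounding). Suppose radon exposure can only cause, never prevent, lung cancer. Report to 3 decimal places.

PS ≈ 0.269

Let p₁ = 0.481, p₀ = 0.29.
Under exogeneity and monotonicity, PS = (p₁ − p₀) / (1 − p₀).
PS = (0.481 − 0.29) / (1 − 0.29) = 0.191 / 0.71 ≈ 0.2690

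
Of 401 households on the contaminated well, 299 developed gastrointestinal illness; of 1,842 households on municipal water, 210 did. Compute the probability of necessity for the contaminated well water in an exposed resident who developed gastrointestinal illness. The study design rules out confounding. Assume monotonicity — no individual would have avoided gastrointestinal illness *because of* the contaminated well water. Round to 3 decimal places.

p₁ = P(outcome | exposed) = 299/401 = 0.74564
p₀ = P(outcome | unexposed) = 210/1842 = 0.11401
Under exogeneity and monotonicity, PN = (p₁ − p₀) / p₁.
PN = (0.74564 − 0.11401) / 0.74564 = 0.63163 / 0.74564 ≈ 0.8471

PN ≈ 0.847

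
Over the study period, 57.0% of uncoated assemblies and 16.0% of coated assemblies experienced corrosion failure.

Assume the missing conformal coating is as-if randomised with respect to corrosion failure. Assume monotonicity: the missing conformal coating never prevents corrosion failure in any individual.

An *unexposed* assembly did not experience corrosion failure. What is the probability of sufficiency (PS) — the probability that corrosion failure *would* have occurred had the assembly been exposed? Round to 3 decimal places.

PS ≈ 0.488

p₁ = 0.57, p₀ = 0.16.
Under exogeneity and monotonicity, PS = (p₁ − p₀) / (1 − p₀).
PS = (0.57 − 0.16) / (1 − 0.16) = 0.41 / 0.84 ≈ 0.4881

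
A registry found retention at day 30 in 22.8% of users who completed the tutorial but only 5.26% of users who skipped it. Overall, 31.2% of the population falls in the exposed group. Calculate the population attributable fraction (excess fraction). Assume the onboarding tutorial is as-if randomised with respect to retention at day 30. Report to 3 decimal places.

p₁ = 0.228, p₀ = 0.0526.
Overall risk P(Y=1) = π·p₁ + (1−π)·p₀ = 0.312×0.228 + 0.688×0.0526 = 0.10732.
Under exogeneity, PAF = [P(Y=1) − p₀] / P(Y=1).
PAF = (0.10732 − 0.0526) / 0.10732 ≈ 0.5099

PAF ≈ 0.510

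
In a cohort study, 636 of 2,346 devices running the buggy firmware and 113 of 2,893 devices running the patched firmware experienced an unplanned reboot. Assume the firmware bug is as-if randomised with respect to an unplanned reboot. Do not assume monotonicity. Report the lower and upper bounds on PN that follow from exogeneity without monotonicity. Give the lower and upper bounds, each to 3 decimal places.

p₁ = P(outcome | exposed) = 636/2346 = 0.2711
p₀ = P(outcome | unexposed) = 113/2893 = 0.03906
Under exogeneity alone the bounds on PN are max{0,(p₁−p₀)/p₁} ≤ PN ≤ min{1,(1−p₀)/p₁}.
  lower = (p₁ − p₀)/p₁ = 0.23204 / 0.2711 ≈ 0.8559
  upper = min{1, (1 − p₀)/p₁} = 0.96094 / 0.2711 ≈ 3.5446 → capped at 1

0.856 ≤ PN ≤ 1.000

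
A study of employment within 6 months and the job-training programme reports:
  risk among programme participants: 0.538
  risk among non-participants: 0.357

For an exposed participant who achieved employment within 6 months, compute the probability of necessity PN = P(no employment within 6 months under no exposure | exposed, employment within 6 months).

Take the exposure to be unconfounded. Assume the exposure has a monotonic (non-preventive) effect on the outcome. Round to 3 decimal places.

Let p₁ = 0.538, p₀ = 0.357.
Under exogeneity and monotonicity, PN = (p₁ − p₀) / p₁.
PN = (0.538 − 0.357) / 0.538 = 0.181 / 0.538 ≈ 0.3364

PN ≈ 0.336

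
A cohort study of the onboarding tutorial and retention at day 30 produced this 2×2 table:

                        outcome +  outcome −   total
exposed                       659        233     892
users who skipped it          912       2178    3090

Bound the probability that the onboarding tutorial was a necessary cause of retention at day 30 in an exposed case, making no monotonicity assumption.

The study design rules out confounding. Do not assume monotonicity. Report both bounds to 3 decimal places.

0.601 ≤ PN ≤ 0.954

p₁ = P(outcome | exposed) = 659/892 = 0.73879
p₀ = P(outcome | unexposed) = 912/3090 = 0.29515
Under exogeneity alone the bounds on PN are max{0,(p₁−p₀)/p₁} ≤ PN ≤ min{1,(1−p₀)/p₁}.
  lower = (p₁ − p₀)/p₁ = 0.44364 / 0.73879 ≈ 0.6005
  upper = min{1, (1 − p₀)/p₁} = 0.70485 / 0.73879 ≈ 0.9541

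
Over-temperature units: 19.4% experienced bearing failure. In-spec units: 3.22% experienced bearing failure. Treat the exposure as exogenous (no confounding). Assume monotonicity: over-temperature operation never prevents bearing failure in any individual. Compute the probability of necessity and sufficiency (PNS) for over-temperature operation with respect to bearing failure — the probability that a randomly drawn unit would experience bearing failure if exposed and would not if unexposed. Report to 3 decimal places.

p₁ = 0.194, p₀ = 0.0322.
Under exogeneity and monotonicity, PNS = p₁ − p₀.
PNS = 0.194 − 0.0322 = 0.1618

PNS ≈ 0.162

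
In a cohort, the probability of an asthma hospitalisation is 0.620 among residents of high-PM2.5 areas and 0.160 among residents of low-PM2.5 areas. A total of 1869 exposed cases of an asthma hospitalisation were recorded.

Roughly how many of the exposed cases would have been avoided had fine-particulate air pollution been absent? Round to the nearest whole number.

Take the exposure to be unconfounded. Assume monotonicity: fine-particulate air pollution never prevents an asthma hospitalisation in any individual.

Let p₁ = 0.62, p₀ = 0.16.
PN = (p₁ − p₀)/p₁ = (0.62 − 0.16) / 0.62 ≈ 0.74194.
Attributable cases ≈ PN × (exposed cases) = 0.74194 × 1869 ≈ 1386.68.

about 1387 cases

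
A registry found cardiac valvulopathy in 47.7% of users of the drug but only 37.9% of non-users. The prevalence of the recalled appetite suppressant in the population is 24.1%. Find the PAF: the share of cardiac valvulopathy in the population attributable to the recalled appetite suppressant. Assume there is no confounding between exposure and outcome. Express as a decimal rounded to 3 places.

PAF ≈ 0.059

p₁ = 0.477, p₀ = 0.379.
Overall risk P(Y=1) = π·p₁ + (1−π)·p₀ = 0.241×0.477 + 0.759×0.379 = 0.40262.
Under exogeneity, PAF = [P(Y=1) − p₀] / P(Y=1).
PAF = (0.40262 − 0.379) / 0.40262 ≈ 0.0587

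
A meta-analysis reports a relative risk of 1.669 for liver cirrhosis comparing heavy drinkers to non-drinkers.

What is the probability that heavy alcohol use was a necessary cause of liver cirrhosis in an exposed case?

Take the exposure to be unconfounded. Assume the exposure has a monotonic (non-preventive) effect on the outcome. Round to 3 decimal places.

PN ≈ 0.401

Under exogeneity and monotonicity, PN = (RR − 1) / RR = 1 − 1/RR.
PN = (1.669 − 1) / 1.669 = 0.669 / 1.669 ≈ 0.4008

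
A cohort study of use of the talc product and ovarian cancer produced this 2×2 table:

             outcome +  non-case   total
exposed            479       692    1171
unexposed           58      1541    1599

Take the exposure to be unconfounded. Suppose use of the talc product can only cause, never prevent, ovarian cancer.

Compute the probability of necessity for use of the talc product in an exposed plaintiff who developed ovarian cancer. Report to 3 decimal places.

PN ≈ 0.911

p₁ = P(outcome | exposed) = 479/1171 = 0.40905
p₀ = P(outcome | unexposed) = 58/1599 = 0.036273
Under exogeneity and monotonicity, PN = (p₁ − p₀)/p₁.
PN = (0.40905 − 0.036273) / 0.40905 ≈ 0.9113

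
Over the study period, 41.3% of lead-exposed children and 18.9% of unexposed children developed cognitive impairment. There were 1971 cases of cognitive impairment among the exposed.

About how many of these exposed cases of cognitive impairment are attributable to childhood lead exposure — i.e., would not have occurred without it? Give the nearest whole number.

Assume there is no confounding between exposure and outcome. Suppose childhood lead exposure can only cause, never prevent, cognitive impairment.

p₁ = 0.413, p₀ = 0.189.
PN = (p₁ − p₀)/p₁ = (0.413 − 0.189) / 0.413 ≈ 0.54237.
Attributable cases ≈ PN × (exposed cases) = 0.54237 × 1971 ≈ 1069.02.

about 1069 cases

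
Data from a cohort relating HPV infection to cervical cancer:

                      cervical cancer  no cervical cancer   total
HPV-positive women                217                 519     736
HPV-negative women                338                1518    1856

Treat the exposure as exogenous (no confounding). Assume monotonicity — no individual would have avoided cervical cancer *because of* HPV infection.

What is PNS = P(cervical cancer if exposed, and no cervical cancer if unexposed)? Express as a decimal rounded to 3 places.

PNS ≈ 0.113

p₁ = P(outcome | exposed) = 217/736 = 0.29484
p₀ = P(outcome | unexposed) = 338/1856 = 0.18211
Under exogeneity and monotonicity, PNS = p₁ − p₀.
PNS = 0.29484 − 0.18211 = 0.11272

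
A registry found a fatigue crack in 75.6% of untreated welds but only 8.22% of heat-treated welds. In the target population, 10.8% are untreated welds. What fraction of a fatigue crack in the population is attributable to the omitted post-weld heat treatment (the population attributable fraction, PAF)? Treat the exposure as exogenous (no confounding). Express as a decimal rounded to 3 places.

p₁ = 0.756, p₀ = 0.0822.
Overall risk P(Y=1) = π·p₁ + (1−π)·p₀ = 0.108×0.756 + 0.892×0.0822 = 0.15497.
Under exogeneity, PAF = [P(Y=1) − p₀] / P(Y=1).
PAF = (0.15497 − 0.0822) / 0.15497 ≈ 0.4696

PAF ≈ 0.470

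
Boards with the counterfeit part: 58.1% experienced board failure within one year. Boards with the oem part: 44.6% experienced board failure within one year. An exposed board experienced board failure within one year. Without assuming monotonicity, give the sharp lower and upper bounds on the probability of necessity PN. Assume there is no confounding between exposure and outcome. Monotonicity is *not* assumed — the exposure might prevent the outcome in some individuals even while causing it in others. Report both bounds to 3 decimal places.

p₁ = 0.581, p₀ = 0.446.
Under exogeneity alone the bounds on PN are max{0,(p₁−p₀)/p₁} ≤ PN ≤ min{1,(1−p₀)/p₁}.
  lower = (p₁ − p₀)/p₁ = 0.135 / 0.581 ≈ 0.2324
  upper = min{1, (1 − p₀)/p₁} = 0.554 / 0.581 ≈ 0.9535

0.232 ≤ PN ≤ 0.954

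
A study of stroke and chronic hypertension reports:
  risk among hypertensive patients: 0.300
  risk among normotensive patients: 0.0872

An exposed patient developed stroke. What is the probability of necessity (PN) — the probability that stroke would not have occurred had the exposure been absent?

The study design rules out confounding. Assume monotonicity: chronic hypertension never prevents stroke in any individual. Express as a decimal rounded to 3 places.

PN ≈ 0.709

Let p₁ = 0.3, p₀ = 0.0872.
Under exogeneity and monotonicity, PN = (p₁ − p₀) / p₁.
PN = (0.3 − 0.0872) / 0.3 = 0.2128 / 0.3 ≈ 0.7093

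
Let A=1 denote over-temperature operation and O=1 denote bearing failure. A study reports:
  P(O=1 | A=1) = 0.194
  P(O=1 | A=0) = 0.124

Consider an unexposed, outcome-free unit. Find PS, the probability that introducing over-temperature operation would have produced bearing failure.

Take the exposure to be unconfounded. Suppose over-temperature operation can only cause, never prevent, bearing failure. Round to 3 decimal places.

Let p₁ = 0.194, p₀ = 0.124.
Under exogeneity and monotonicity, PS = (p₁ − p₀) / (1 − p₀).
PS = (0.194 − 0.124) / (1 − 0.124) = 0.07 / 0.876 ≈ 0.0799

PS ≈ 0.080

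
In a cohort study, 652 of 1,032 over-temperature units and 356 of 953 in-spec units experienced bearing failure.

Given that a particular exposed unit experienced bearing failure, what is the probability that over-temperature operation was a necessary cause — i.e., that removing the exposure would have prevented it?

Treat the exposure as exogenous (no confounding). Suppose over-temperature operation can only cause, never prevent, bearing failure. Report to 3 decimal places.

p₁ = P(outcome | exposed) = 652/1032 = 0.63178
p₀ = P(outcome | unexposed) = 356/953 = 0.37356
Under exogeneity and monotonicity, PN = (p₁ − p₀) / p₁.
PN = (0.63178 − 0.37356) / 0.63178 = 0.25823 / 0.63178 ≈ 0.4087

PN ≈ 0.409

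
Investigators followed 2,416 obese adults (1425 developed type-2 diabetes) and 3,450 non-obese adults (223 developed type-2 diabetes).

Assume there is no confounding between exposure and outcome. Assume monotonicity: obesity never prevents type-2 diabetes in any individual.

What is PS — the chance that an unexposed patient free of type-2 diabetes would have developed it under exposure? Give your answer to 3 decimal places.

p₁ = P(outcome | exposed) = 1425/2416 = 0.58982
p₀ = P(outcome | unexposed) = 223/3450 = 0.064638
Under exogeneity and monotonicity, PS = (p₁ − p₀) / (1 − p₀).
PS = (0.58982 − 0.064638) / (1 − 0.064638) = 0.52518 / 0.93536 ≈ 0.5615

PS ≈ 0.561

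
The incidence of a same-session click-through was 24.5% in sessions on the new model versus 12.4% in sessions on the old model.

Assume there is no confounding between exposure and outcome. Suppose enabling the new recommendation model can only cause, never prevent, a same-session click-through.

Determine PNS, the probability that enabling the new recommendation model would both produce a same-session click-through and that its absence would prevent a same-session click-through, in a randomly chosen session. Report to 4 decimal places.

PNS ≈ 0.1210

p₁ = 0.245, p₀ = 0.124.
Under exogeneity and monotonicity, PNS = p₁ − p₀.
PNS = 0.245 − 0.124 = 0.121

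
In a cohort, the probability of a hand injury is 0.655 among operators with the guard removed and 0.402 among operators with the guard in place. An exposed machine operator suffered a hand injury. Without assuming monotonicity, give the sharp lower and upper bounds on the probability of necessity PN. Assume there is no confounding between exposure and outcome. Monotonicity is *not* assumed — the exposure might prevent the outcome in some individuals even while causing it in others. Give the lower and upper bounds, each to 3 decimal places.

Let p₁ = 0.655, p₀ = 0.402.
Under exogeneity alone the bounds on PN are max{0,(p₁−p₀)/p₁} ≤ PN ≤ min{1,(1−p₀)/p₁}.
  lower = (p₁ − p₀)/p₁ = 0.253 / 0.655 ≈ 0.3863
  upper = min{1, (1 − p₀)/p₁} = 0.598 / 0.655 ≈ 0.9130

0.386 ≤ PN ≤ 0.913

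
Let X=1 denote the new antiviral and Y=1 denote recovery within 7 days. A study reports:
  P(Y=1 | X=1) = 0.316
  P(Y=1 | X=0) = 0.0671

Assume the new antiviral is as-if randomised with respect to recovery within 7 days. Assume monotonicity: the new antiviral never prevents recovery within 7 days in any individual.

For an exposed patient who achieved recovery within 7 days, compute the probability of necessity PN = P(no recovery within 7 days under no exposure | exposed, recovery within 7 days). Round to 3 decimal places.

PN ≈ 0.788

Let p₁ = 0.316, p₀ = 0.0671.
Under exogeneity and monotonicity, PN = (p₁ − p₀) / p₁.
PN = (0.316 − 0.0671) / 0.316 = 0.2489 / 0.316 ≈ 0.7877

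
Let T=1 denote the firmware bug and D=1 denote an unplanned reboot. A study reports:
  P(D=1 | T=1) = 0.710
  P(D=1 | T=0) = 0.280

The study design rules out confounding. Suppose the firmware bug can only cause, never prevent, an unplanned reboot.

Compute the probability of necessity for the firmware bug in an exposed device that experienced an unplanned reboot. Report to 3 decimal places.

Let p₁ = 0.71, p₀ = 0.28.
Under exogeneity and monotonicity, PN = (p₁ − p₀) / p₁.
PN = (0.71 − 0.28) / 0.71 = 0.43 / 0.71 ≈ 0.6056

PN ≈ 0.606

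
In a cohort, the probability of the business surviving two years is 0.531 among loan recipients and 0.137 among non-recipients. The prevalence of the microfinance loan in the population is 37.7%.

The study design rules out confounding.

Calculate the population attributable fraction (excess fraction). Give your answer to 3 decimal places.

PAF ≈ 0.520

Let p₁ = 0.531, p₀ = 0.137.
Overall risk P(Y=1) = π·p₁ + (1−π)·p₀ = 0.377×0.531 + 0.623×0.137 = 0.28554.
Under exogeneity, PAF = [P(Y=1) − p₀] / P(Y=1).
PAF = (0.28554 − 0.137) / 0.28554 ≈ 0.5202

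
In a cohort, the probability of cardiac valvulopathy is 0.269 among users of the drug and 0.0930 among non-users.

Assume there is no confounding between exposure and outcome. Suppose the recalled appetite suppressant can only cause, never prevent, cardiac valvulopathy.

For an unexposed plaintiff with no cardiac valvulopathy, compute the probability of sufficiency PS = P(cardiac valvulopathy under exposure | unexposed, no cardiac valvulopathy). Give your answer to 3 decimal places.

Let p₁ = 0.269, p₀ = 0.093.
Under exogeneity and monotonicity, PS = (p₁ − p₀) / (1 − p₀).
PS = (0.269 − 0.093) / (1 − 0.093) = 0.176 / 0.907 ≈ 0.1940

PS ≈ 0.194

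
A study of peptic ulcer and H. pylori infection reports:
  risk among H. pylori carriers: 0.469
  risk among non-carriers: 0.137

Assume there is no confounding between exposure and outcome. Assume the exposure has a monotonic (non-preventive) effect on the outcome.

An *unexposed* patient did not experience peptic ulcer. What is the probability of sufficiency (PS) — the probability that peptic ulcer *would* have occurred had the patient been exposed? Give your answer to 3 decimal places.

Let p₁ = 0.469, p₀ = 0.137.
Under exogeneity and monotonicity, PS = (p₁ − p₀) / (1 − p₀).
PS = (0.469 − 0.137) / (1 − 0.137) = 0.332 / 0.863 ≈ 0.3847

PS ≈ 0.385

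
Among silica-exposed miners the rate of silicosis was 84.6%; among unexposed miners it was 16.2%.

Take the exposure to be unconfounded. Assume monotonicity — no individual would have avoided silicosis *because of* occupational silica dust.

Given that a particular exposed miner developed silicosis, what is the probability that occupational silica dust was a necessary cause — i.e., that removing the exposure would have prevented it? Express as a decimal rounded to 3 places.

PN ≈ 0.809

p₁ = 0.846, p₀ = 0.162.
Under exogeneity and monotonicity, PN = (p₁ − p₀) / p₁.
PN = (0.846 − 0.162) / 0.846 = 0.684 / 0.846 ≈ 0.8085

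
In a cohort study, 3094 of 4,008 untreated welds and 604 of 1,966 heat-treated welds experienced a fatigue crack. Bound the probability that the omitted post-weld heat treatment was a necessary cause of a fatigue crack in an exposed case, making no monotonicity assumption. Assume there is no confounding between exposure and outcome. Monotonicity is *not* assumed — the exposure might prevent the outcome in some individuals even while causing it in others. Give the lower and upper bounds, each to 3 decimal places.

0.602 ≤ PN ≤ 0.897

p₁ = P(outcome | exposed) = 3094/4008 = 0.77196
p₀ = P(outcome | unexposed) = 604/1966 = 0.30722
Under exogeneity alone the bounds on PN are max{0,(p₁−p₀)/p₁} ≤ PN ≤ min{1,(1−p₀)/p₁}.
  lower = (p₁ − p₀)/p₁ = 0.46473 / 0.77196 ≈ 0.6020
  upper = min{1, (1 − p₀)/p₁} = 0.69278 / 0.77196 ≈ 0.8974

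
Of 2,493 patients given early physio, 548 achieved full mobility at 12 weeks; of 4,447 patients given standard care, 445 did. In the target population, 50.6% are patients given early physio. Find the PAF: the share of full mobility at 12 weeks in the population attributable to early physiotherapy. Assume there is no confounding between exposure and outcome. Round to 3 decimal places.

p₁ = P(outcome | exposed) = 548/2493 = 0.21982
p₀ = P(outcome | unexposed) = 445/4447 = 0.10007
Overall risk P(Y=1) = π·p₁ + (1−π)·p₀ = 0.506×0.21982 + 0.494×0.10007 = 0.16066.
Under exogeneity, PAF = [P(Y=1) − p₀] / P(Y=1).
PAF = (0.16066 − 0.10007) / 0.16066 ≈ 0.3771

PAF ≈ 0.377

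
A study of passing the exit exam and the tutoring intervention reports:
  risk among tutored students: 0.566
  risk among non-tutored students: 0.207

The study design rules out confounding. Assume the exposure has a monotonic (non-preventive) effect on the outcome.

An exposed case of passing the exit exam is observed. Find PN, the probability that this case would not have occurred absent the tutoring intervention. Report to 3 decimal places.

PN ≈ 0.634

Let p₁ = 0.566, p₀ = 0.207.
Under exogeneity and monotonicity, PN = (p₁ − p₀) / p₁.
PN = (0.566 − 0.207) / 0.566 = 0.359 / 0.566 ≈ 0.6343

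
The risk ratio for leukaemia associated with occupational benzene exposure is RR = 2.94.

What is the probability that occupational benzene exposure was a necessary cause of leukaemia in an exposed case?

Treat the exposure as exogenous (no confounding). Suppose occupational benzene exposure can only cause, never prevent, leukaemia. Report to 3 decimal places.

PN ≈ 0.660

Under exogeneity and monotonicity, PN = (RR − 1) / RR = 1 − 1/RR.
PN = (2.94 − 1) / 2.94 = 1.94 / 2.94 ≈ 0.6599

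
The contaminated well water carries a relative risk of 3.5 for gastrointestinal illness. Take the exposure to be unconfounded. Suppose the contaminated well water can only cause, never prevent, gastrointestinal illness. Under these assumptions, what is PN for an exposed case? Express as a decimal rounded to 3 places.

PN ≈ 0.714

Under exogeneity and monotonicity, PN = (RR − 1) / RR = 1 − 1/RR.
PN = (3.5 − 1) / 3.5 = 2.5 / 3.5 ≈ 0.7143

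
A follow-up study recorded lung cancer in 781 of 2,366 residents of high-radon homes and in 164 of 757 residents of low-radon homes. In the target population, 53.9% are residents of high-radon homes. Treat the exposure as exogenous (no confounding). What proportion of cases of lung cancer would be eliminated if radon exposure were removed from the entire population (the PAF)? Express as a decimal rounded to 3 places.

p₁ = P(outcome | exposed) = 781/2366 = 0.33009
p₀ = P(outcome | unexposed) = 164/757 = 0.21664
Overall risk P(Y=1) = π·p₁ + (1−π)·p₀ = 0.539×0.33009 + 0.461×0.21664 = 0.27779.
Under exogeneity, PAF = [P(Y=1) − p₀] / P(Y=1).
PAF = (0.27779 − 0.21664) / 0.27779 ≈ 0.2201

PAF ≈ 0.220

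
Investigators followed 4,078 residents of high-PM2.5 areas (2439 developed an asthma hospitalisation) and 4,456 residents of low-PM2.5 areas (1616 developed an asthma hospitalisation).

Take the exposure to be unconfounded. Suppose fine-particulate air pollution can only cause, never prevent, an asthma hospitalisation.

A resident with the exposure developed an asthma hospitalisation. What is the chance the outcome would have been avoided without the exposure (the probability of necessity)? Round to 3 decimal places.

PN ≈ 0.394

p₁ = P(outcome | exposed) = 2439/4078 = 0.59809
p₀ = P(outcome | unexposed) = 1616/4456 = 0.36266
Under exogeneity and monotonicity, PN = (p₁ − p₀) / p₁.
PN = (0.59809 − 0.36266) / 0.59809 = 0.23543 / 0.59809 ≈ 0.3936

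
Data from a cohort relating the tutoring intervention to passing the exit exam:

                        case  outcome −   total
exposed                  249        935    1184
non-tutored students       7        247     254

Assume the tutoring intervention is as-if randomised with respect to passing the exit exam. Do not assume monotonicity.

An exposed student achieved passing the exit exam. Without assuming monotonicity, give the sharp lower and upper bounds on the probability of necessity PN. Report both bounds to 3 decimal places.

p₁ = P(outcome | exposed) = 249/1184 = 0.2103
p₀ = P(outcome | unexposed) = 7/254 = 0.027559
Under exogeneity alone the bounds on PN are max{0,(p₁−p₀)/p₁} ≤ PN ≤ min{1,(1−p₀)/p₁}.
  lower = (p₁ − p₀)/p₁ = 0.18274 / 0.2103 ≈ 0.8690
  upper = min{1, (1 − p₀)/p₁} = 0.97244 / 0.2103 ≈ 4.6240 → capped at 1

0.869 ≤ PN ≤ 1.000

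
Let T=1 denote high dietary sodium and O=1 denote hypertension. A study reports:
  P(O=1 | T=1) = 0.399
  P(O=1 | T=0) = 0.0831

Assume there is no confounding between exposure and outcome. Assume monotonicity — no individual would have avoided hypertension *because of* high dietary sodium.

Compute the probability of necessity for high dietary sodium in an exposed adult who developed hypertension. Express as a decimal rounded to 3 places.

Let p₁ = 0.399, p₀ = 0.0831.
Under exogeneity and monotonicity, PN = (p₁ − p₀) / p₁.
PN = (0.399 − 0.0831) / 0.399 = 0.3159 / 0.399 ≈ 0.7917

PN ≈ 0.792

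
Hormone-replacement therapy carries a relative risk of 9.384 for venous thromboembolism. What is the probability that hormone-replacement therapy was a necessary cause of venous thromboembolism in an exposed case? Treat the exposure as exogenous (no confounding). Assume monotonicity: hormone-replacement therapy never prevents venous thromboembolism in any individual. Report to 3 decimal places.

Under exogeneity and monotonicity, PN = (RR − 1) / RR = 1 − 1/RR.
PN = (9.384 − 1) / 9.384 = 8.384 / 9.384 ≈ 0.8934

PN ≈ 0.893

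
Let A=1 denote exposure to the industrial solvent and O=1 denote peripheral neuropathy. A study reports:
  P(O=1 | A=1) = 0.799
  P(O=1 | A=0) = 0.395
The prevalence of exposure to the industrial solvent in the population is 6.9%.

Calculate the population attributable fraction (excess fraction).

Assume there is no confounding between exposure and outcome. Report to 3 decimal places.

Let p₁ = 0.799, p₀ = 0.395.
Overall risk P(Y=1) = π·p₁ + (1−π)·p₀ = 0.069×0.799 + 0.931×0.395 = 0.42288.
Under exogeneity, PAF = [P(Y=1) − p₀] / P(Y=1).
PAF = (0.42288 − 0.395) / 0.42288 ≈ 0.0659

PAF ≈ 0.066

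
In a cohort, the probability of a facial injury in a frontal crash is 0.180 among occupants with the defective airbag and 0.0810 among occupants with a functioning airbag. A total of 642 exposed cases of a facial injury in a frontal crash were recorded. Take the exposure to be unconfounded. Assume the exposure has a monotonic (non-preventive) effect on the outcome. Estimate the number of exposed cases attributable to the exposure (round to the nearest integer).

Let p₁ = 0.18, p₀ = 0.081.
PN = (p₁ − p₀)/p₁ = (0.18 − 0.081) / 0.18 ≈ 0.55000.
Attributable cases ≈ PN × (exposed cases) = 0.55000 × 642 ≈ 353.10.

about 353 cases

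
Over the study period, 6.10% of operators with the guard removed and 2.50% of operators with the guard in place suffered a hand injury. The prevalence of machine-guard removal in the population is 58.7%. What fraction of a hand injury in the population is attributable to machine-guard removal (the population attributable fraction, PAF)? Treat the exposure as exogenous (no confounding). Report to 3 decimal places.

PAF ≈ 0.458

p₁ = 0.061, p₀ = 0.025.
Overall risk P(Y=1) = π·p₁ + (1−π)·p₀ = 0.587×0.061 + 0.413×0.025 = 0.046132.
Under exogeneity, PAF = [P(Y=1) − p₀] / P(Y=1).
PAF = (0.046132 − 0.025) / 0.046132 ≈ 0.4581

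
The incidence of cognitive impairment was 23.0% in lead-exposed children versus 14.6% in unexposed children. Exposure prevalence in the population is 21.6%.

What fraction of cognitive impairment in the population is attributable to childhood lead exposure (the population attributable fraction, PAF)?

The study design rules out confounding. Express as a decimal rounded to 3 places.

PAF ≈ 0.111

p₁ = 0.23, p₀ = 0.146.
Overall risk P(Y=1) = π·p₁ + (1−π)·p₀ = 0.216×0.23 + 0.784×0.146 = 0.16414.
Under exogeneity, PAF = [P(Y=1) − p₀] / P(Y=1).
PAF = (0.16414 − 0.146) / 0.16414 ≈ 0.1105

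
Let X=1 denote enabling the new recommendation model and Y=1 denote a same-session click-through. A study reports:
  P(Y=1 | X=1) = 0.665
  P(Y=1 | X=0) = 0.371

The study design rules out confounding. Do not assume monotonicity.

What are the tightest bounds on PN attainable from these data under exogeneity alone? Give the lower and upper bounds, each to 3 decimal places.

0.442 ≤ PN ≤ 0.946

Let p₁ = 0.665, p₀ = 0.371.
Under exogeneity alone the bounds on PN are max{0,(p₁−p₀)/p₁} ≤ PN ≤ min{1,(1−p₀)/p₁}.
  lower = (p₁ − p₀)/p₁ = 0.294 / 0.665 ≈ 0.4421
  upper = min{1, (1 − p₀)/p₁} = 0.629 / 0.665 ≈ 0.9459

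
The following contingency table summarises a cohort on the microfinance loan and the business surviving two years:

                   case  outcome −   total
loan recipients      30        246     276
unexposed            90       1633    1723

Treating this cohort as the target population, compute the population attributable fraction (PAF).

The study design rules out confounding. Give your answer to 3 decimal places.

p₁ = P(outcome | exposed) = 30/276 = 0.1087
p₀ = P(outcome | unexposed) = 90/1723 = 0.052234
Exposure prevalence π = 276/1999 = 0.13807; overall risk P(Y=1) = 0.06003.
Under exogeneity, PAF = [P(Y=1) − p₀]/P(Y=1).
PAF = (0.06003 − 0.052234) / 0.06003 ≈ 0.1299

PAF ≈ 0.130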